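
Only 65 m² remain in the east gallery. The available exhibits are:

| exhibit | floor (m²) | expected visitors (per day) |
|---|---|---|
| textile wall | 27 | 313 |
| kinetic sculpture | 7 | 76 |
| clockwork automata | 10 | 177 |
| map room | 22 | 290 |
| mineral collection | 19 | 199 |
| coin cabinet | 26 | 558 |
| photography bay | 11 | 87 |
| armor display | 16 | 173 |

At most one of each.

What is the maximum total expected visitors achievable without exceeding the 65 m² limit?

1101

Ranking by ratio (expected visitors/m²): coin cabinet 21.46, clockwork automata 17.70, map room 13.18.
Kinetic sculpture + clockwork automata + map room + coin cabinet uses 65 of the 65 m² and totals 1101.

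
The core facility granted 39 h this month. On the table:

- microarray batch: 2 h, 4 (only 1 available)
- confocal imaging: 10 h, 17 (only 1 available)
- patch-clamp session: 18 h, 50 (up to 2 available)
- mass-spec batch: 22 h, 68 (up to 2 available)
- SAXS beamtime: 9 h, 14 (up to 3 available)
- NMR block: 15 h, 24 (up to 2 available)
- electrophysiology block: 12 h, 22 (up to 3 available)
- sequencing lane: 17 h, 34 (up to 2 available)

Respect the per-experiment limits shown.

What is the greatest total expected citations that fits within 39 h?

By expected citations per h: mass-spec batch 3.09, patch-clamp session 2.78, microarray batch 2.00, sequencing lane 2.00 lead.
The ratio heuristic lands on microarray batch + mass-spec batch + electrophysiology block (94) but leaves 3 h idle.
The 34 h tied up in mass-spec batch and electrophysiology block is better spent on 2×patch-clamp session — total rises to 104 (38 h).
The spare 1 h is too small for any remaining experiment, and no exchange beats 104.

104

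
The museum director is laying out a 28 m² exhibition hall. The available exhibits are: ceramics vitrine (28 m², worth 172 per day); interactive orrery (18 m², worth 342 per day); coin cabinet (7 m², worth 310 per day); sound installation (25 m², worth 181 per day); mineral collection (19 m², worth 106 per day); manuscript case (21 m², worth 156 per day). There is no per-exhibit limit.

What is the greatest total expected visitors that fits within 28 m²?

1240

By expected visitors per m²: coin cabinet 44.29, interactive orrery 19.00, manuscript case 7.43 lead.
Best packing: 4×coin cabinet — 28 m², 1240 total.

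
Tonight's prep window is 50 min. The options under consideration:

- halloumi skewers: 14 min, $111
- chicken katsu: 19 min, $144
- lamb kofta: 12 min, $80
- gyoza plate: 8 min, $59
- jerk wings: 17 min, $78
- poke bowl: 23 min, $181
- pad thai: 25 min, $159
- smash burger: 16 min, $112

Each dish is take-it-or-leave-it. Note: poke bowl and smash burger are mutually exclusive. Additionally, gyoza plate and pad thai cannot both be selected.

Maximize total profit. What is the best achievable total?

By profit per min: halloumi skewers 7.93, poke bowl 7.87, chicken katsu 7.58, gyoza plate 7.38 lead.
Greedy by ratio would take halloumi skewers + gyoza plate + poke bowl: 45 min used, total 351.
Dropping halloumi skewers frees 14 min; slotting in chicken katsu (19 min) lifts the total to 384 at 50 min.
The closest alternative, halloumi skewers + lamb kofta + poke bowl, reaches only 372.

384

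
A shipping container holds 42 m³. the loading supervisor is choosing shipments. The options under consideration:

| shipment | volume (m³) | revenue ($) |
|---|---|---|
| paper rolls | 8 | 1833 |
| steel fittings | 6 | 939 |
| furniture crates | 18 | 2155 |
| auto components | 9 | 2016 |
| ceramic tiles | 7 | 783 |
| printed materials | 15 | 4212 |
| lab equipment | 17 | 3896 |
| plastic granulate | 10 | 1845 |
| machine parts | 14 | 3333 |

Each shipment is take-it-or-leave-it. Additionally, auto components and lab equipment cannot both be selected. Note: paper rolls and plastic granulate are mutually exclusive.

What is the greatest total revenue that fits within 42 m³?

Filling by ratio: paper rolls + printed materials + machine parts for 9378, with 5 m³ left unused.
Dropping paper rolls and machine parts frees 22 m³; slotting in lab equipment + plastic granulate (27 m³) lifts the total to 9953 at 42 m³.
Every other selection either busts 42 m³ or breaks a pairing rule or fails to beat 9953.

9953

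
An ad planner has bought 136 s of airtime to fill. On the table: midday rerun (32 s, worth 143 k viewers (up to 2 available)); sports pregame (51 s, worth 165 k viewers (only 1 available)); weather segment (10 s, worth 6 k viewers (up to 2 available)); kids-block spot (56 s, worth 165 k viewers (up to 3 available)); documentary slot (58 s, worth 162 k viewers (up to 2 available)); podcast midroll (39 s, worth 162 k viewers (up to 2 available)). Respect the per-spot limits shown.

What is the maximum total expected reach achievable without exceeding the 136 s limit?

489

Density check — midday rerun 4.47, podcast midroll 4.15, sports pregame 3.24 are the best per s.
The ratio heuristic lands on 2×midday rerun + 2×weather segment + podcast midroll (460) but leaves 13 s idle.
Dropping 2×midday rerun and 2×weather segment frees 84 s; slotting in kids-block spot + podcast midroll (95 s) lifts the total to 489 at 134 s.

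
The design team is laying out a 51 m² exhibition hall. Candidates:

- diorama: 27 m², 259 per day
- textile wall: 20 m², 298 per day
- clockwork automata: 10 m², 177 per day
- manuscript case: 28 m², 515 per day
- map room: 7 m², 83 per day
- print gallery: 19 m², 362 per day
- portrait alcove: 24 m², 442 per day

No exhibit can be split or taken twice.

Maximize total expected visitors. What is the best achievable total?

Taking map room + print gallery + portrait alcove: 50 m² used, 887 in expected visitors.

887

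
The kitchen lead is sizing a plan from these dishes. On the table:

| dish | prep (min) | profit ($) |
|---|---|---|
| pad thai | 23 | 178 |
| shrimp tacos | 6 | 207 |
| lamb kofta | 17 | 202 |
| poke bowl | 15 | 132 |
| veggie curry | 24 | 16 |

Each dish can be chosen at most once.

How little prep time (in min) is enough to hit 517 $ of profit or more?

38

Look for the lowest-prep combination reaching 517.
shrimp tacos + lamb kofta + poke bowl reaches 541 using 38 min.
Any bundle with less than 38 min falls short of 517.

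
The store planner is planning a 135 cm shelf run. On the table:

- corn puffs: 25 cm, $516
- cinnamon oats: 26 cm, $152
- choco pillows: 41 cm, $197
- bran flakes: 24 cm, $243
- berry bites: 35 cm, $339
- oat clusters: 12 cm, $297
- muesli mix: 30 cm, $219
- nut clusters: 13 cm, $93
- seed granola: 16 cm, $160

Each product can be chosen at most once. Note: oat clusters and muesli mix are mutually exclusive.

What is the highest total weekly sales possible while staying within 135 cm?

1648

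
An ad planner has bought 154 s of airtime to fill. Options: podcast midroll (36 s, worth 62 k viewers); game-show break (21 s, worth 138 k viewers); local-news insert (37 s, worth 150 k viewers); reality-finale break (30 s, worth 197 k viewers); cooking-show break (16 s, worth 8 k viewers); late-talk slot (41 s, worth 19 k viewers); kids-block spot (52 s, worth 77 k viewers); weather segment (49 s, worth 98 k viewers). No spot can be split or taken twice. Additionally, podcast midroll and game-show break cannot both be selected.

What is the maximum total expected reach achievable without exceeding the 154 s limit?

By expected reach per s: game-show break 6.57, reality-finale break 6.57, local-news insert 4.05, weather segment 2.00 lead.
Best packing: game-show break + local-news insert + reality-finale break + cooking-show break + weather segment — 153 s, 591 total.
An exhaustive check of the 256 subsets confirms 591.

591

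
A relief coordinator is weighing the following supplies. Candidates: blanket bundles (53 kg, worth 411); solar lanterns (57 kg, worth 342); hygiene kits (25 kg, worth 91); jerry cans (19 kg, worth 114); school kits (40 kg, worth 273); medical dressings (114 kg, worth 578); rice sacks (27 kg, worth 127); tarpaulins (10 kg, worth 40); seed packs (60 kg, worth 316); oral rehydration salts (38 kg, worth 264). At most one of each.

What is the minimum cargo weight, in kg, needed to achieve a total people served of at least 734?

Minimise kg subject to total people served ≥ 734.
Taking blanket bundles + solar lanterns gives 753 (≥ 734) for 110 kg.
No combination under 110 kg hits 734.

110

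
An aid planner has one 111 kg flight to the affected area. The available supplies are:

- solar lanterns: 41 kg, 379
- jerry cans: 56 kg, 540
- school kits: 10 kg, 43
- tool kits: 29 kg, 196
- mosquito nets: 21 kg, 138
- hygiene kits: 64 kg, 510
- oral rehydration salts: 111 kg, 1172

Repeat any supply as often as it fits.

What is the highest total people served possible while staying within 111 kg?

Best packing: oral rehydration salts — 111 kg, 1172 total.
No other feasible combination exceeds 1172.

1172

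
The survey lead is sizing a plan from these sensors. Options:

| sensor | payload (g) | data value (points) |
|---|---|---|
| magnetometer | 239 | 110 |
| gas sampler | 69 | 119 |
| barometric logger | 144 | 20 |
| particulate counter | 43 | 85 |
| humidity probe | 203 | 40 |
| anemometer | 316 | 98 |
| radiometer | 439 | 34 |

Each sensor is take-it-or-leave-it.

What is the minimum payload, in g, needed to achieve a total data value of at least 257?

351

Look for the lowest-payload combination reaching 257.
magnetometer + gas sampler + particulate counter reaches 314 using 351 g.
Any bundle with less than 351 g falls short of 257.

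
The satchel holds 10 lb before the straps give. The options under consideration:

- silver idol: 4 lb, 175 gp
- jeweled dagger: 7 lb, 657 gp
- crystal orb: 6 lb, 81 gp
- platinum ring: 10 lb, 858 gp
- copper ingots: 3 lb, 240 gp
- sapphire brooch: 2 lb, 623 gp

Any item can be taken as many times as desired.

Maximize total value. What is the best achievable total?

3115

5×sapphire brooch uses 10 of the 10 lb and totals 3115.
Nothing else within 10 lb beats 3115.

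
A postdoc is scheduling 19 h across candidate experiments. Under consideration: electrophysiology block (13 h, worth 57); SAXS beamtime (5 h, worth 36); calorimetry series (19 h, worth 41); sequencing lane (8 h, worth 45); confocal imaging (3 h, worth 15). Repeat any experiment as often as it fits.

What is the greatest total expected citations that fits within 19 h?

123

The ratio ordering already packs tightly: 3×SAXS beamtime + confocal imaging, 18 h, 123.
The spare 1 h is too small for any remaining experiment, and no exchange beats 123.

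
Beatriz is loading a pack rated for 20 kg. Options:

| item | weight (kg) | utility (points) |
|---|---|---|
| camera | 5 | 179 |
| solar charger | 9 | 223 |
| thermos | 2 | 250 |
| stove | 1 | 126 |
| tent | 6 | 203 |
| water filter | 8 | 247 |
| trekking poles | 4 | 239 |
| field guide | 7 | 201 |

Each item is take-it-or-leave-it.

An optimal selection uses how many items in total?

The maximum utility within 20 kg is 1041.
One optimal bundle: camera + thermos + stove + water filter + trekking poles (20 kg).
Any selection reaching 1041 contains exactly 5 items.

5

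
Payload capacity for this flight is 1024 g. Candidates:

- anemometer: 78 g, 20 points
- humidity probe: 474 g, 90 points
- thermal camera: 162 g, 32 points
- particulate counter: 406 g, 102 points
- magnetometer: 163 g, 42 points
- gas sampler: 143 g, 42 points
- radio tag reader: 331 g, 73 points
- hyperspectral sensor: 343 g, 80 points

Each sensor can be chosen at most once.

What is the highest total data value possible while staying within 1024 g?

244

A density-first pass picks anemometer + thermal camera + particulate counter + magnetometer + gas sampler — 238 at 952 g.
The 305 g tied up in thermal camera and gas sampler is better spent on hyperspectral sensor — total rises to 244 (990 g).
Anemometer + particulate counter + gas sampler + hyperspectral sensor (970 g) also reaches 244 — a tie, but nothing goes higher.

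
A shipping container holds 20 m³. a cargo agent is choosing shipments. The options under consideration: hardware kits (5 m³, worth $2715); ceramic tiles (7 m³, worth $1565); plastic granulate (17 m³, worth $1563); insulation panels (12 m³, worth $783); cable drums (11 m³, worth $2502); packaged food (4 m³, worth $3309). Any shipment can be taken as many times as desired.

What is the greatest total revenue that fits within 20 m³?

16545

Ranking by ratio (revenue/m³): packaged food 827.25, hardware kits 543.00, cable drums 227.45.
5×packaged food uses 20 of the 20 m³ and totals 16545.
No other feasible combination exceeds 16545.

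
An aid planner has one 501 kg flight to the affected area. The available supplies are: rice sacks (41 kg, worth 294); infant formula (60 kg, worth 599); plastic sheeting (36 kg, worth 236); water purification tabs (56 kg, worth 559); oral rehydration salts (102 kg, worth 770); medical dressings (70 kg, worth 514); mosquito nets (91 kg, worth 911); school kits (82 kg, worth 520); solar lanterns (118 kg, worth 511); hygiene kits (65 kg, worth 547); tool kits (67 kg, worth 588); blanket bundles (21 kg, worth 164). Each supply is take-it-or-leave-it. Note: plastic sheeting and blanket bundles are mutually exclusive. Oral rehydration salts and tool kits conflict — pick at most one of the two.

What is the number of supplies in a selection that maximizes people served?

8

Optimal total is 4254.
One optimal bundle: rice sacks + infant formula + plastic sheeting + water purification tabs + mosquito nets + school kits + hygiene kits + tool kits (498 kg).
All optima have 8 supplies.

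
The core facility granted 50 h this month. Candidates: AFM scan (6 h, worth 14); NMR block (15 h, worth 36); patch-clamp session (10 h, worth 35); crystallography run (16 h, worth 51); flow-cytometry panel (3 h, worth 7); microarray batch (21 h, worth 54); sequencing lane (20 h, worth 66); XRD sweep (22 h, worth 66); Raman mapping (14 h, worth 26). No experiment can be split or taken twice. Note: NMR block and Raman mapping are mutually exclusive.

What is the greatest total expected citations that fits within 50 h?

159

Best packing: patch-clamp session + crystallography run + flow-cytometry panel + sequencing lane — 49 h, 159 total.
Runner-up patch-clamp session + crystallography run + sequencing lane tops out at 152.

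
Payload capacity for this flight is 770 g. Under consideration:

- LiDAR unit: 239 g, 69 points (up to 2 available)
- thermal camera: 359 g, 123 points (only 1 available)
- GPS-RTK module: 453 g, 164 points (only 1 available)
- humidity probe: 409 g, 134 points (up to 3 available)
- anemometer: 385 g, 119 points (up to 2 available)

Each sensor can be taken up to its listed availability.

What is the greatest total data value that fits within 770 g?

The ratio heuristic lands on LiDAR unit + GPS-RTK module (233) but leaves 78 g idle.
The 692 g tied up in LiDAR unit and GPS-RTK module is better spent on thermal camera + humidity probe — total rises to 257 (768 g).

257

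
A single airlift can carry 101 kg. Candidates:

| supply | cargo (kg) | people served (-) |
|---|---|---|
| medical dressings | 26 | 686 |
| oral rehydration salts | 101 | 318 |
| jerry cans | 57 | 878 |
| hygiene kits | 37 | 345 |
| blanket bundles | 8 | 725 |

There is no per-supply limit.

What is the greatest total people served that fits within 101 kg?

8700

Density check — blanket bundles 90.62, medical dressings 26.38, jerry cans 15.40 are the best per kg.
12×blanket bundles uses 96 of the 101 kg and totals 8700.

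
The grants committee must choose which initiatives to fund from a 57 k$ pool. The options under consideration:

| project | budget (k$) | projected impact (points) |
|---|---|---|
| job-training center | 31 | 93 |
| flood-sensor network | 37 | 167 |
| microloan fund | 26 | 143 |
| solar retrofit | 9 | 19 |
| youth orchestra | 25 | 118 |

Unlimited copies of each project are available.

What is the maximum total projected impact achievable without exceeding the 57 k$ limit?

286

Density check — microloan fund 5.50, youth orchestra 4.72, flood-sensor network 4.51, job-training center 3.00 are the best per k$.
Taking 2×microloan fund: 52 k$ used, 286 in projected impact.
The spare 5 k$ is too small for any remaining project, and no exchange beats 286.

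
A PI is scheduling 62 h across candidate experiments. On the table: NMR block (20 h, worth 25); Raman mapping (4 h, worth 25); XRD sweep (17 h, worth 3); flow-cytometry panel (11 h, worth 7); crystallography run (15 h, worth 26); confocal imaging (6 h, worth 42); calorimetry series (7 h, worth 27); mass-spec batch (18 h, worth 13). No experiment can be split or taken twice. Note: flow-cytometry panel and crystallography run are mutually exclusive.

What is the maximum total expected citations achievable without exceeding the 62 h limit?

NMR block + Raman mapping + crystallography run + confocal imaging + calorimetry series uses 52 of the 62 h and totals 145.

145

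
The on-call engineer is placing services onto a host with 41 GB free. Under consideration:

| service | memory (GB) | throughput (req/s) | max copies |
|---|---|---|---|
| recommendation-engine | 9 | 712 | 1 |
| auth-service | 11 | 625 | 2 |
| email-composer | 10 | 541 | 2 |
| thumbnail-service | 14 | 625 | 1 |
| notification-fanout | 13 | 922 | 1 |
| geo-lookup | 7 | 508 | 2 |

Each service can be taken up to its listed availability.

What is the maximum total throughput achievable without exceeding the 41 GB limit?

2767

The ratio heuristic lands on recommendation-engine + notification-fanout + 2×geo-lookup (2650) but leaves 5 GB idle.
Replace geo-lookup with auth-service: the trade gains 117 net, giving 2767 at 40 GB.
Nothing else within 41 GB beats 2767.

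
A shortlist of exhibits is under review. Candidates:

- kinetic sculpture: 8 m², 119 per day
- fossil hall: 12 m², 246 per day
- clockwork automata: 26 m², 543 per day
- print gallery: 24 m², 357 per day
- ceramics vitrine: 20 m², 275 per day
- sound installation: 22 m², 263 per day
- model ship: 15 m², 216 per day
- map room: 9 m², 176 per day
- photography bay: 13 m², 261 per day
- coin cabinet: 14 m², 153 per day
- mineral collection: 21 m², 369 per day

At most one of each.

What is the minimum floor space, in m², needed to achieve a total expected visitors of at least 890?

Need the lightest bundle worth ≥ 890.
kinetic sculpture + fossil hall + clockwork automata reaches 908 using 46 m².
No combination under 46 m² hits 890.

46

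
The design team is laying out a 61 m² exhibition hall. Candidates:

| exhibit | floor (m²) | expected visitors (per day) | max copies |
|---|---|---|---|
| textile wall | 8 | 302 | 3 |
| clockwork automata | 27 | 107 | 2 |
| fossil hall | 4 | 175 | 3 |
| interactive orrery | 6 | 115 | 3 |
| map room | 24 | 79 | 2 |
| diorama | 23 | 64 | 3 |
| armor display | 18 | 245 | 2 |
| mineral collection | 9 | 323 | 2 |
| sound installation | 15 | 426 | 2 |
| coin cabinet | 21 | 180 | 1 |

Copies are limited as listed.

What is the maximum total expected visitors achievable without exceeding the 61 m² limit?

2201

A density-first pass picks 3×textile wall + 3×fossil hall + interactive orrery + 2×mineral collection — 2192 at 60 m².
The 14 m² tied up in textile wall and interactive orrery is better spent on sound installation — total rises to 2201 (61 m²).
Nothing else within 61 m² beats 2201.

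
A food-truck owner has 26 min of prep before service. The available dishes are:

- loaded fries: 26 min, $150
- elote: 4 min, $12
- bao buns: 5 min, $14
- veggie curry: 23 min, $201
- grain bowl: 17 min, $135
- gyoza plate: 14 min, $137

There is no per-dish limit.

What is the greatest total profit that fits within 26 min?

Greedy by ratio would take 3×elote + gyoza plate: 26 min used, total 173.
Dropping 3×elote and gyoza plate frees 26 min; slotting in veggie curry (23 min) lifts the total to 201 at 23 min.
That's the maximum — no swap from here does better than 201.

201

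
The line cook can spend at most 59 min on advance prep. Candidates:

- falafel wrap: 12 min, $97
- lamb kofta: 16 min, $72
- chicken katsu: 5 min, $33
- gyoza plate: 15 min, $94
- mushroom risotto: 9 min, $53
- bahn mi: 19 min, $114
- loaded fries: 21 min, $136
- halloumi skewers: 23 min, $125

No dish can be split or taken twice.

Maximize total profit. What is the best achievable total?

380

Filling by ratio: falafel wrap + chicken katsu + gyoza plate + loaded fries for 360, with 6 min left unused.
Replace chicken katsu with mushroom risotto: the trade gains 20 net, giving 380 at 57 min.
Falafel wrap + chicken katsu + bahn mi + loaded fries matches that 380 at 57 min; no feasible combination exceeds it.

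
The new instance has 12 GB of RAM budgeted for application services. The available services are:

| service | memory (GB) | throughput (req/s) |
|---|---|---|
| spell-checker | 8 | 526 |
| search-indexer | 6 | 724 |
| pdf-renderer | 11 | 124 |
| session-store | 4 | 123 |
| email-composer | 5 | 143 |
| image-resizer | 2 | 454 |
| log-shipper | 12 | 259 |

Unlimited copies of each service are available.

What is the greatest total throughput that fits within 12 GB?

2724

The ratio ordering already packs tightly: 6×image-resizer, 12 GB, 2724.
That's the maximum — no swap from here does better than 2724.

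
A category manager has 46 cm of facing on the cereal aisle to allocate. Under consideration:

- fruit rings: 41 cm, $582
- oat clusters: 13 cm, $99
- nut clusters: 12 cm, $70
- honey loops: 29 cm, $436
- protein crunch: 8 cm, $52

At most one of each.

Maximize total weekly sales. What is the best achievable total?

582

A density-first pass picks oat clusters + honey loops — 535 at 42 cm.
Replace oat clusters and honey loops with fruit rings: the trade gains 47 net, giving 582 at 41 cm.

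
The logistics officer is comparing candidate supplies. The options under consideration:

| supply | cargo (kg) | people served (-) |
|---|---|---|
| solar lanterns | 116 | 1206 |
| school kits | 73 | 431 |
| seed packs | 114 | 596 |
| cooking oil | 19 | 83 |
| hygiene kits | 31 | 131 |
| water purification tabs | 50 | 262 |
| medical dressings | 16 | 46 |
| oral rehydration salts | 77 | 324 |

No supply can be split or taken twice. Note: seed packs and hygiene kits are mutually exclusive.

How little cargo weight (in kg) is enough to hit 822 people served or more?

116

Look for the lowest-cargo combination reaching 822.
solar lanterns: 1206 people served at 116 kg.
Below 116 kg the best achievable stays under 822.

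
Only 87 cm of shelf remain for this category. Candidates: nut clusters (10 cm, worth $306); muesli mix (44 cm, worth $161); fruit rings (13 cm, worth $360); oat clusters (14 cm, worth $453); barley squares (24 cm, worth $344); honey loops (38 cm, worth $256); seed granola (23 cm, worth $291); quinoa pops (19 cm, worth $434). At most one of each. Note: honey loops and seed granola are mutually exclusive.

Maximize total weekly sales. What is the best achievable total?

1897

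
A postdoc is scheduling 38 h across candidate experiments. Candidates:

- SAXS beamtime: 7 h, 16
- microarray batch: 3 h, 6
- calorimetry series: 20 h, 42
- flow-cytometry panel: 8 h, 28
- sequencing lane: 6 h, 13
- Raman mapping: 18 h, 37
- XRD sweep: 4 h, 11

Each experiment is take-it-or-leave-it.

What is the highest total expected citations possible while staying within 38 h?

By expected citations per h: flow-cytometry panel 3.50, XRD sweep 2.75, SAXS beamtime 2.29, sequencing lane 2.17 lead.
Taking the top-ratio experiments first gives SAXS beamtime + microarray batch + flow-cytometry panel + sequencing lane + XRD sweep for 74 (28 h).
The 10 h tied up in SAXS beamtime and microarray batch is better spent on calorimetry series — total rises to 94 (38 h).

94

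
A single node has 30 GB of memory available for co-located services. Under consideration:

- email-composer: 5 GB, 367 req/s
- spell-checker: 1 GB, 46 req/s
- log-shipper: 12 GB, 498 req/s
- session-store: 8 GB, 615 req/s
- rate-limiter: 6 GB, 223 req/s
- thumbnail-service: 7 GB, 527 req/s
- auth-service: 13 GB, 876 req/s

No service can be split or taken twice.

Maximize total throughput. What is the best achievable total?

2064

Ranking by ratio (throughput/GB): session-store 76.88, thumbnail-service 75.29, email-composer 73.40, auth-service 67.38.
A density-first pass picks email-composer + spell-checker + session-store + rate-limiter + thumbnail-service — 1778 at 27 GB.
The 11 GB tied up in email-composer and rate-limiter is better spent on auth-service — total rises to 2064 (29 GB).
Next best is session-store + thumbnail-service + auth-service at 2018 (28 GB) — short by 46.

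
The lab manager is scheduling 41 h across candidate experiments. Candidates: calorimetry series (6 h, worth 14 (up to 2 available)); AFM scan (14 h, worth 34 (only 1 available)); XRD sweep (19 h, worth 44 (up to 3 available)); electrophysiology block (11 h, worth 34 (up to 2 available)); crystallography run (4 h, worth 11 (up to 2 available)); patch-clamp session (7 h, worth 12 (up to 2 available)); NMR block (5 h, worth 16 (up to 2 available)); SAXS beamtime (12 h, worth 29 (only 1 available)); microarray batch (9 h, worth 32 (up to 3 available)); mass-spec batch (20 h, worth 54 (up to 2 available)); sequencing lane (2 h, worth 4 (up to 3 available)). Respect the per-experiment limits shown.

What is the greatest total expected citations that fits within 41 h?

Density check — microarray batch 3.56, NMR block 3.20, electrophysiology block 3.09, crystallography run 2.75 are the best per h.
The ratio ordering already packs tightly: crystallography run + 2×NMR block + 3×microarray batch, 41 h, 139.

139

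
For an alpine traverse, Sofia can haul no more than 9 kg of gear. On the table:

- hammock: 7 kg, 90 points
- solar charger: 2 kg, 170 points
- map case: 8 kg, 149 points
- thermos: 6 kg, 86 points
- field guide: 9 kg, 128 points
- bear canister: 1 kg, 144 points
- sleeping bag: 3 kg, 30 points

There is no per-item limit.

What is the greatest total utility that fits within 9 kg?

The ratio ordering already packs tightly: 9×bear canister, 9 kg, 1296.

1296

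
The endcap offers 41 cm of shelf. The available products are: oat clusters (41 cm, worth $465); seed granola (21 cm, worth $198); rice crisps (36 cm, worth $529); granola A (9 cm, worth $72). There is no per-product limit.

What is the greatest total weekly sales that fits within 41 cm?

529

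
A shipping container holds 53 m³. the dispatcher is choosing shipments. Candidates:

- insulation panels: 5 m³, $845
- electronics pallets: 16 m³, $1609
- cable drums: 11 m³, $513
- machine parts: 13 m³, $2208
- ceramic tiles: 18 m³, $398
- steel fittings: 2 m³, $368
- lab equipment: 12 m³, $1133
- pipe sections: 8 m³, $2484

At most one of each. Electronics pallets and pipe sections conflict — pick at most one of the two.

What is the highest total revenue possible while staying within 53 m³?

7551

Best packing: insulation panels + cable drums + machine parts + steel fittings + lab equipment + pipe sections — 51 m³, 7551 total.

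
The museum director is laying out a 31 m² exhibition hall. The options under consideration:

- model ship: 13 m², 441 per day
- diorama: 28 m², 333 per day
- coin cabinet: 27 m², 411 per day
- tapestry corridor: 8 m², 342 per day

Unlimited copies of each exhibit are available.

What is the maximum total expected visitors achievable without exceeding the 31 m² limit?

1125

Taking the top-ratio exhibits first gives 3×tapestry corridor for 1026 (24 m²).
The 8 m² tied up in tapestry corridor is better spent on model ship — total rises to 1125 (29 m²).
Nothing else within 31 m² beats 1125.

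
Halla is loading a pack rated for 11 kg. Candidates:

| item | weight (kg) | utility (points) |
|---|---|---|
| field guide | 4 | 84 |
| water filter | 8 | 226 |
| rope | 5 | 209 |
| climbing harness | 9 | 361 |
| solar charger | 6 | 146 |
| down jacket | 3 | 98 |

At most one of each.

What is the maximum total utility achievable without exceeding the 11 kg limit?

361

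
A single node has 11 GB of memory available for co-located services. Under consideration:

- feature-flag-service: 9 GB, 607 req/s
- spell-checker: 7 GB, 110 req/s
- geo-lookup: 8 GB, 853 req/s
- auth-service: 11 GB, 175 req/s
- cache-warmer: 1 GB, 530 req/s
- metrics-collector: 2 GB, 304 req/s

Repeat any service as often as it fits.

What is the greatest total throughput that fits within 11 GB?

Taking 11×cache-warmer: 11 GB used, 5830 in throughput.

5830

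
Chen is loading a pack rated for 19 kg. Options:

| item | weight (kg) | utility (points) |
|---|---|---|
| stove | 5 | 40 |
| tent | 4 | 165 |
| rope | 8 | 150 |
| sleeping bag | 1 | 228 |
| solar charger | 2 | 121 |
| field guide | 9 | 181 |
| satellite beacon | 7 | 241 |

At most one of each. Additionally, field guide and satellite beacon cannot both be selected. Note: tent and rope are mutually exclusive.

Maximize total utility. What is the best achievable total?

By utility per kg: sleeping bag 228.00, solar charger 60.50, tent 41.25, satellite beacon 34.43 lead.
Stove + tent + sleeping bag + solar charger + satellite beacon uses 19 of the 19 kg and totals 795.
Runner-up tent + sleeping bag + solar charger + satellite beacon tops out at 755.

795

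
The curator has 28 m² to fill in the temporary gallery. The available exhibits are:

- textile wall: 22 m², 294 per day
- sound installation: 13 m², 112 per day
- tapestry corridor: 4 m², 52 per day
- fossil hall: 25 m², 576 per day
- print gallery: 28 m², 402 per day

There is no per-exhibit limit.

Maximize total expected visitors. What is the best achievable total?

The ratio ordering already packs tightly: fossil hall, 25 m², 576.
No other feasible combination exceeds 576.

576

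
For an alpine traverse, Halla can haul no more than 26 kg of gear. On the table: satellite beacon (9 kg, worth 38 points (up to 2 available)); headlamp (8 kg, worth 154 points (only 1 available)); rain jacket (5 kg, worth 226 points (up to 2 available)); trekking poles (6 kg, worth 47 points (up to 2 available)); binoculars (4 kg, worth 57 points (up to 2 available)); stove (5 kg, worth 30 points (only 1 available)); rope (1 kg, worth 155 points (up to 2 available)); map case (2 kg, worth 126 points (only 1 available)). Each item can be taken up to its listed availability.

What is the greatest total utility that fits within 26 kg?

1099

Density check — rope 155.00, map case 63.00, rain jacket 45.20 are the best per kg.
Headlamp + 2×rain jacket + binoculars + 2×rope + map case uses 26 of the 26 kg and totals 1099.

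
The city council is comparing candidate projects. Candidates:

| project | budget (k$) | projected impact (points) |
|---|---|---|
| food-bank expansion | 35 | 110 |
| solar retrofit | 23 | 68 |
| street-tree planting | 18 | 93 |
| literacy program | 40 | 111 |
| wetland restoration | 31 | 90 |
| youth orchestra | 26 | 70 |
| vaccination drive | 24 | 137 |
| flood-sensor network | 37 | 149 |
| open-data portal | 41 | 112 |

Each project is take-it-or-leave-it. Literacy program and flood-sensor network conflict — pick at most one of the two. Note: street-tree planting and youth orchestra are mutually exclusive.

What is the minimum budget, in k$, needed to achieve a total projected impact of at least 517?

133

Need the lightest bundle worth ≥ 517.
solar retrofit + street-tree planting + wetland restoration + vaccination drive + flood-sensor network: 537 projected impact at 133 k$.
No combination under 133 k$ hits 517.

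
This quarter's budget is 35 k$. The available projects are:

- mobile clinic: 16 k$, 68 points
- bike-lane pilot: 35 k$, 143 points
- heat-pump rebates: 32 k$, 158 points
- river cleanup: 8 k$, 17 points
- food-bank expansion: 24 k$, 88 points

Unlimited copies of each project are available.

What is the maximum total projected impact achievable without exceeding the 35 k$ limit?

Taking heat-pump rebates: 32 k$ used, 158 in projected impact.
The spare 3 k$ is too small for any remaining project, and no exchange beats 158.

158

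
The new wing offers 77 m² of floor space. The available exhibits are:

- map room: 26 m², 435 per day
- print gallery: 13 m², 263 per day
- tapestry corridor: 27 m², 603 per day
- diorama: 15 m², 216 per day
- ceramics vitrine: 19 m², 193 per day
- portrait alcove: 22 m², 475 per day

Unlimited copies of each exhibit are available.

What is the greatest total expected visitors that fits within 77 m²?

1681

Density check — tapestry corridor 22.33, portrait alcove 21.59, print gallery 20.23 are the best per m².
The ratio ordering already packs tightly: 2×tapestry corridor + portrait alcove, 76 m², 1681.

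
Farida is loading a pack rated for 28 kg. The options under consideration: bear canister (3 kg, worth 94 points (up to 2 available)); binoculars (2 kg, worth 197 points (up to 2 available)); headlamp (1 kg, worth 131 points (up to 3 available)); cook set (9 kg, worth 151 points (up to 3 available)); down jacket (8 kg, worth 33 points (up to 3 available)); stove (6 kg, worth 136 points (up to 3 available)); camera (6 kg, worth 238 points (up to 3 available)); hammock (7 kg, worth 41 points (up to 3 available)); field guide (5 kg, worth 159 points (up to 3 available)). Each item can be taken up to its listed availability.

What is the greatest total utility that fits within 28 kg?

The ratio ordering already packs tightly: bear canister + 2×binoculars + 3×headlamp + 3×camera, 28 kg, 1595.
That's the maximum — no swap from here does better than 1595.

1595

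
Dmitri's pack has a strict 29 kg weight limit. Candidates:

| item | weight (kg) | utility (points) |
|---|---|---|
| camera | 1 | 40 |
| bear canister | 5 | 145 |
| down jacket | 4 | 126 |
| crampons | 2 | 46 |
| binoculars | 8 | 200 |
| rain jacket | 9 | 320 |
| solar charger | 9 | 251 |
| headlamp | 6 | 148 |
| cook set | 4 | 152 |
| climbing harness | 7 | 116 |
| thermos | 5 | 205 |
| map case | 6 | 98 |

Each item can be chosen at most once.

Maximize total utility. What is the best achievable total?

The ratio heuristic lands on camera + bear canister + down jacket + rain jacket + cook set + thermos (988) but leaves 1 kg idle.
The 1 kg tied up in camera is better spent on crampons — total rises to 994 (29 kg).
Next best is camera + down jacket + rain jacket + headlamp + cook set + thermos at 991 (29 kg) — short by 3.

994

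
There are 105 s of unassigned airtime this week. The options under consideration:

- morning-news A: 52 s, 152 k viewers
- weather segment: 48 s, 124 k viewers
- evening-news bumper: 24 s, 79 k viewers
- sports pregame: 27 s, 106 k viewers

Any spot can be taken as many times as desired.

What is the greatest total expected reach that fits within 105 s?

Density check — sports pregame 3.93, evening-news bumper 3.29, morning-news A 2.92, weather segment 2.58 are the best per s.
Evening-news bumper + 3×sports pregame uses 105 of the 105 s and totals 397.
That's the maximum — no swap from here does better than 397.

397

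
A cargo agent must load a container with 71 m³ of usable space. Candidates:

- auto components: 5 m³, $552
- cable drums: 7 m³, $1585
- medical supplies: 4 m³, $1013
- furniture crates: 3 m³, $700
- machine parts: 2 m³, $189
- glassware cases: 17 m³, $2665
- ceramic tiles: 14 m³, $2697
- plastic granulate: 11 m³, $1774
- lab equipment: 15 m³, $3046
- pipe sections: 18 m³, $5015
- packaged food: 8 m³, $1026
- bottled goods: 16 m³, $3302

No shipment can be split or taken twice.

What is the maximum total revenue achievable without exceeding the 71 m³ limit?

Ranking by ratio (revenue/m³): pipe sections 278.61, medical supplies 253.25, furniture crates 233.33, cable drums 226.43.
Greedy by ratio would take cable drums + medical supplies + furniture crates + lab equipment + pipe sections + packaged food + bottled goods: 71 m³ used, total 15687.
The 15 m³ tied up in cable drums and packaged food is better spent on ceramic tiles — total rises to 15773 (70 m³).
The closest alternative, cable drums + medical supplies + plastic granulate + lab equipment + pipe sections + bottled goods, reaches only 15735.

15773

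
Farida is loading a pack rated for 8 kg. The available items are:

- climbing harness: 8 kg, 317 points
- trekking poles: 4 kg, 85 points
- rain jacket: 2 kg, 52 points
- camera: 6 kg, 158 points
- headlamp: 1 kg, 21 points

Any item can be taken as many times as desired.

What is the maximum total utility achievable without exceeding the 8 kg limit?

317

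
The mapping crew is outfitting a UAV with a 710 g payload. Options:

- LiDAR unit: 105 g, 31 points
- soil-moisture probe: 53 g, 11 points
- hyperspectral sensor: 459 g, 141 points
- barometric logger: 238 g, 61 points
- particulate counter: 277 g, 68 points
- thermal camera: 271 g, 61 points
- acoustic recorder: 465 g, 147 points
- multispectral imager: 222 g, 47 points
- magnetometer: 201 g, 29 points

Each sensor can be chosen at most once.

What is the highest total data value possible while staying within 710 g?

208

Taking the top-ratio sensors first gives LiDAR unit + soil-moisture probe + acoustic recorder for 189 (623 g).
The 158 g tied up in LiDAR unit and soil-moisture probe is better spent on barometric logger — total rises to 208 (703 g).
Nothing else within 710 g beats 208.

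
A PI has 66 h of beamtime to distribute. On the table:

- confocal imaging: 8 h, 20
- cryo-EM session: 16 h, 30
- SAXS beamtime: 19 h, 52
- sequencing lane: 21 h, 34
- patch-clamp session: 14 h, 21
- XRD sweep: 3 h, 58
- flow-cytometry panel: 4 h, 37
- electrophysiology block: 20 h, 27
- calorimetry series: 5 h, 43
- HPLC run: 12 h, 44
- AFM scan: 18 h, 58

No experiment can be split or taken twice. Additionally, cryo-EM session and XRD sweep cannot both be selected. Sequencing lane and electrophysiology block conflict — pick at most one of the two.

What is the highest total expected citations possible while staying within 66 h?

By expected citations per h: XRD sweep 19.33, flow-cytometry panel 9.25, calorimetry series 8.60, HPLC run 3.67 lead.
Taking SAXS beamtime + XRD sweep + flow-cytometry panel + calorimetry series + HPLC run + AFM scan: 61 h used, 292 in expected citations.
Runner-up confocal imaging + patch-clamp session + XRD sweep + flow-cytometry panel + calorimetry series + HPLC run + AFM scan tops out at 281.

292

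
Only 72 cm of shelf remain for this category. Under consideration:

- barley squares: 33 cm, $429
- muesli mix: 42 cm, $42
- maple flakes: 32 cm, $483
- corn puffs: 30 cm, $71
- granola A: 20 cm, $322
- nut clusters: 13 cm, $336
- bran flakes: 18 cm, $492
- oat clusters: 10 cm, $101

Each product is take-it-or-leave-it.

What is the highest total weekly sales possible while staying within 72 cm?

1311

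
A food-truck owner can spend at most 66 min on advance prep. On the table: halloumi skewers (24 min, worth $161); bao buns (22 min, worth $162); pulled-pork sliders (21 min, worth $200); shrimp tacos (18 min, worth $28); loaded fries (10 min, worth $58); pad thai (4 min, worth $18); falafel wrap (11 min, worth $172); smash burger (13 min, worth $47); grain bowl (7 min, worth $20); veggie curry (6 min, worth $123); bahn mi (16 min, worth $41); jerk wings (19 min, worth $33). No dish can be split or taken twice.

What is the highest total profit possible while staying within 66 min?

675

Bao buns + pulled-pork sliders + pad thai + falafel wrap + veggie curry uses 64 of the 66 min and totals 675.
Next best is halloumi skewers + pulled-pork sliders + pad thai + falafel wrap + veggie curry at 674 (66 min) — short by 1.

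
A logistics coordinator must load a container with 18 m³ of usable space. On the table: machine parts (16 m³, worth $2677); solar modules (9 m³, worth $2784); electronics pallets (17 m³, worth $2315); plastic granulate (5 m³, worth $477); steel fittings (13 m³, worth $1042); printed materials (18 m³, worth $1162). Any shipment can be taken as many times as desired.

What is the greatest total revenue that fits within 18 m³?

Taking 2×solar modules: 18 m³ used, 5568 in revenue.

5568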